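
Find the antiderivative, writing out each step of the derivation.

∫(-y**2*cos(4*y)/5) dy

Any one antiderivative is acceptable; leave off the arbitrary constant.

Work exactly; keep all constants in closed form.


Step 1. Integrate ∫(-y**2*cos(4*y)/5) dy by parts with u = y**2, dv = (-cos(4*y)/5) dy, so v = -sin(4*y)/20: now -y**2*sin(4*y)/20 + ∫(y*sin(4*y)/10) dy.
Step 2. Integrate ∫(y*sin(4*y)/10) dy by parts with u = y, dv = (sin(4*y)/10) dy, so v = -cos(4*y)/40: now -y**2*sin(4*y)/20 - y*cos(4*y)/40 + ∫(cos(4*y)/40) dy.
Step 3. Evaluate the standard form: now -y**2*sin(4*y)/20 - y*cos(4*y)/40 + sin(4*y)/160.
Answer: -y**2*sin(4*y)/20 - y*cos(4*y)/40 + sin(4*y)/160.


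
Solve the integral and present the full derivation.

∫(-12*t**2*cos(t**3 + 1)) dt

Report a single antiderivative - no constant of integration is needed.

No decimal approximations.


Step 1. Substitute u = t**3 + 1, turning ∫(-12*t**2*cos(t**3 + 1)) dt into ∫(-4*cos(u)) du: now ∫(-4*cos(u)) du.
Step 2. Evaluate the standard form: now -4*sin(u).
Step 3. Substitute back u = t**3 + 1: now -4*sin(t**3 + 1).
Answer: -4*sin(t**3 + 1).


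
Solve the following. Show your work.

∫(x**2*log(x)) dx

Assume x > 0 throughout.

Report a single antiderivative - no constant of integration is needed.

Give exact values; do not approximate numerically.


Step 1. Integrate ∫(x**2*log(x)) dx by parts with u = log(x), dv = (x**2) dx, so v = x**3/3 [assuming x > 0]: now x**3*log(x)/3 + ∫(-x**2/3) dx.
Step 2. Evaluate the standard form: now x**3*log(x)/3 - x**3/9.
Answer: x**3*log(x)/3 - x**3/9.


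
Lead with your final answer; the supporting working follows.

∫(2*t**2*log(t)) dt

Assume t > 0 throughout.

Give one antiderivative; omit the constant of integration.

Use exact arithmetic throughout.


The answer is 2*t**3*log(t)/3 - 2*t**3/9.
Step 1. Integrate ∫(2*t**2*log(t)) dt by parts with u = log(t), dv = (2*t**2) dt, so v = 2*t**3/3 [assuming t > 0]: now 2*t**3*log(t)/3 + ∫(-2*t**2/3) dt.
Step 2. Evaluate the standard form: now 2*t**3*log(t)/3 - 2*t**3/9.
Answer: 2*t**3*log(t)/3 - 2*t**3/9.


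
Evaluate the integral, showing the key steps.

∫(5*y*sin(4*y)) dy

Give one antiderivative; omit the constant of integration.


Step 1. Integrate ∫(5*y*sin(4*y)) dy by parts with u = y, dv = (5*sin(4*y)) dy, so v = -5*cos(4*y)/4: now -5*y*cos(4*y)/4 + ∫(5*cos(4*y)/4) dy.
Step 2. Evaluate the standard form: now -5*y*cos(4*y)/4 + 5*sin(4*y)/16.
Answer: -5*y*cos(4*y)/4 + 5*sin(4*y)/16.


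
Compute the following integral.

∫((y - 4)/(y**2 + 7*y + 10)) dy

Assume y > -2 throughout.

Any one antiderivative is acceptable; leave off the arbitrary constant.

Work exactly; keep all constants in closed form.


Answer: -2*log(y + 2) + 3*log(y + 5).


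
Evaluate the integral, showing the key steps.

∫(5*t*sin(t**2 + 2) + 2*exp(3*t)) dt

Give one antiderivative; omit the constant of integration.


Step 1. Rewrite: now ∫(5*t*sin(t**2 + 2)) dt + ∫(2*exp(3*t)) dt.
Step 2. Evaluate the standard form: now 2*exp(3*t)/3 + ∫(5*t*sin(t**2 + 2)) dt.
Step 3. Substitute u = t**2 + 2, turning ∫(5*t*sin(t**2 + 2)) dt into ∫(5*sin(u)/2) du: now 2*exp(3*t)/3 + ∫(5*sin(u)/2) du.
Step 4. Evaluate the standard form: now 2*exp(3*t)/3 - 5*cos(u)/2.
Step 5. Substitute back u = t**2 + 2: now 2*exp(3*t)/3 - 5*cos(t**2 + 2)/2.
Answer: 2*exp(3*t)/3 - 5*cos(t**2 + 2)/2.


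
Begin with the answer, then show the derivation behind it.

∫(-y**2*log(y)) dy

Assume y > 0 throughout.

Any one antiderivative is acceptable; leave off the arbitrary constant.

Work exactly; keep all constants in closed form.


The answer is -y**3*log(y)/3 + y**3/9.
Step 1. Integrate ∫(-y**2*log(y)) dy by parts with u = log(y), dv = (-y**2) dy, so v = -y**3/3 [assuming y > 0]: now -y**3*log(y)/3 + ∫(y**2/3) dy.
Step 2. Evaluate the standard form: now -y**3*log(y)/3 + y**3/9.
Answer: -y**3*log(y)/3 + y**3/9.


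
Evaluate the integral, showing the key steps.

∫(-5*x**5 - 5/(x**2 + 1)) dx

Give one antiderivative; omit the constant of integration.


Step 1. Rewrite: now ∫(-5*x**5) dx + ∫(-5/(x**2 + 1)) dx.
Step 2. Evaluate the standard form: now -5*x**6/6 + ∫(-5/(x**2 + 1)) dx.
Step 3. Evaluate the standard form: now -5*x**6/6 - 5*atan(x).
Answer: -5*x**6/6 - 5*atan(x).


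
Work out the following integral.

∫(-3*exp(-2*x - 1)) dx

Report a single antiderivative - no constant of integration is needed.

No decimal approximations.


Answer: 3*exp(-2*x - 1)/2.


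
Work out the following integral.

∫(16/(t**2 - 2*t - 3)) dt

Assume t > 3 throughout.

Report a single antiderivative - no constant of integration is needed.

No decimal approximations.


Answer: 4*log(t - 3) - 4*log(t + 1).


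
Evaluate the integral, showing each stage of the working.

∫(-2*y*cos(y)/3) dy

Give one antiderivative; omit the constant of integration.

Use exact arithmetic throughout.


Step 1. Integrate ∫(-2*y*cos(y)/3) dy by parts with u = y, dv = (-2*cos(y)/3) dy, so v = -2*sin(y)/3: now -2*y*sin(y)/3 + ∫(2*sin(y)/3) dy.
Step 2. Evaluate the standard form: now -2*y*sin(y)/3 - 2*cos(y)/3.
Answer: -2*y*sin(y)/3 - 2*cos(y)/3.


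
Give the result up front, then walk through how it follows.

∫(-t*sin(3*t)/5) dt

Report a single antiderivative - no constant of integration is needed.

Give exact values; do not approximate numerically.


The answer is t*cos(3*t)/15 - sin(3*t)/45.
Step 1. Integrate ∫(-t*sin(3*t)/5) dt by parts with u = t, dv = (-sin(3*t)/5) dt, so v = cos(3*t)/15: now t*cos(3*t)/15 + ∫(-cos(3*t)/15) dt.
Step 2. Evaluate the standard form: now t*cos(3*t)/15 - sin(3*t)/45.
Answer: t*cos(3*t)/15 - sin(3*t)/45.


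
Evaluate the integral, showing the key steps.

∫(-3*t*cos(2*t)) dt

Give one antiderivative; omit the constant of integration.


Step 1. Integrate ∫(-3*t*cos(2*t)) dt by parts with u = t, dv = (-3*cos(2*t)) dt, so v = -3*sin(2*t)/2: now -3*t*sin(2*t)/2 + ∫(3*sin(2*t)/2) dt.
Step 2. Evaluate the standard form: now -3*t*sin(2*t)/2 - 3*cos(2*t)/4.
Answer: -3*t*sin(2*t)/2 - 3*cos(2*t)/4.


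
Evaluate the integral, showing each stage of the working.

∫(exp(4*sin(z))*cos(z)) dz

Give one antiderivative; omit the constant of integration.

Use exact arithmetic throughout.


Step 1. Substitute u = sin(z), turning ∫(exp(4*sin(z))*cos(z)) dz into ∫(exp(4*u)) du: now ∫(exp(4*u)) du.
Step 2. Evaluate the standard form: now exp(4*u)/4.
Step 3. Substitute back u = sin(z): now exp(4*sin(z))/4.
Answer: exp(4*sin(z))/4.


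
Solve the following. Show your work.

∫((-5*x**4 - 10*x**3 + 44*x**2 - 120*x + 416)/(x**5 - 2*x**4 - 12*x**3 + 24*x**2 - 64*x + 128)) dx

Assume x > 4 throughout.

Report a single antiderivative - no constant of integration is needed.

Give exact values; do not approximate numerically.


Step 1. Decompose ∫((-5*x**4 - 10*x**3 + 44*x**2 - 120*x + 416)/(x**5 - 2*x**4 - 12*x**3 + 24*x**2 - 64*x + 128)) dx by partial fractions, (-5*x**4 - 10*x**3 + 44*x**2 - 120*x + 416)/(x**5 - 2*x**4 - 12*x**3 + 24*x**2 - 64*x + 128) = 4/(x**2 + 4) + 1/(x + 4) - 2/(x - 2) - 4/(x - 4): now ∫(-4/(x - 4)) dx + ∫(-2/(x - 2)) dx + ∫(1/(x + 4)) dx + ∫(4/(x**2 + 4)) dx.
Step 2. Evaluate the standard form [assuming x > 4]: now -4*log(x - 4) + ∫(-2/(x - 2)) dx + ∫(1/(x + 4)) dx + ∫(4/(x**2 + 4)) dx.
Step 3. Evaluate the standard form [assuming x > -4]: now -4*log(x - 4) + log(x + 4) + ∫(-2/(x - 2)) dx + ∫(4/(x**2 + 4)) dx.
Step 4. Evaluate the standard form [assuming x > 2]: now -4*log(x - 4) - 2*log(x - 2) + log(x + 4) + ∫(4/(x**2 + 4)) dx.
Step 5. Evaluate the standard form: now -4*log(x - 4) - 2*log(x - 2) + log(x + 4) + 2*atan(x/2).
Answer: -4*log(x - 4) - 2*log(x - 2) + log(x + 4) + 2*atan(x/2).


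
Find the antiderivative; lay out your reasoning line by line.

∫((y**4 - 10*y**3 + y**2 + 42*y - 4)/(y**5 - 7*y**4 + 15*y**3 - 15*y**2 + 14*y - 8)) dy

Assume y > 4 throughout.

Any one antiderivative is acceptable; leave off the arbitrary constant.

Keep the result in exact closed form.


Step 1. Decompose ∫((y**4 - 10*y**3 + y**2 + 42*y - 4)/(y**5 - 7*y**4 + 15*y**3 - 15*y**2 + 14*y - 8)) dy by partial fractions, (y**4 - 10*y**3 + y**2 + 42*y - 4)/(y**5 - 7*y**4 + 15*y**3 - 15*y**2 + 14*y - 8) = 4/(y**2 + 1) + 5/(y - 1) - 2/(y - 2) - 2/(y - 4): now ∫(-2/(y - 4)) dy + ∫(-2/(y - 2)) dy + ∫(5/(y - 1)) dy + ∫(4/(y**2 + 1)) dy.
Step 2. Evaluate the standard form [assuming y > 4]: now -2*log(y - 4) + ∫(-2/(y - 2)) dy + ∫(5/(y - 1)) dy + ∫(4/(y**2 + 1)) dy.
Step 3. Evaluate the standard form [assuming y > 1]: now -2*log(y - 4) + 5*log(y - 1) + ∫(-2/(y - 2)) dy + ∫(4/(y**2 + 1)) dy.
Step 4. Evaluate the standard form [assuming y > 2]: now -2*log(y - 4) - 2*log(y - 2) + 5*log(y - 1) + ∫(4/(y**2 + 1)) dy.
Step 5. Evaluate the standard form: now -2*log(y - 4) - 2*log(y - 2) + 5*log(y - 1) + 4*atan(y).
Answer: -2*log(y - 4) - 2*log(y - 2) + 5*log(y - 1) + 4*atan(y).


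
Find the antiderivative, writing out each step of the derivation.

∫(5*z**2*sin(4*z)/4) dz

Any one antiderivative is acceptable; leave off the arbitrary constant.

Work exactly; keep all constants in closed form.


Step 1. Integrate ∫(5*z**2*sin(4*z)/4) dz by parts with u = z**2, dv = (5*sin(4*z)/4) dz, so v = -5*cos(4*z)/16: now -5*z**2*cos(4*z)/16 + ∫(5*z*cos(4*z)/8) dz.
Step 2. Integrate ∫(5*z*cos(4*z)/8) dz by parts with u = z, dv = (5*cos(4*z)/8) dz, so v = 5*sin(4*z)/32: now -5*z**2*cos(4*z)/16 + 5*z*sin(4*z)/32 + ∫(-5*sin(4*z)/32) dz.
Step 3. Evaluate the standard form: now -5*z**2*cos(4*z)/16 + 5*z*sin(4*z)/32 + 5*cos(4*z)/128.
Answer: -5*z**2*cos(4*z)/16 + 5*z*sin(4*z)/32 + 5*cos(4*z)/128.


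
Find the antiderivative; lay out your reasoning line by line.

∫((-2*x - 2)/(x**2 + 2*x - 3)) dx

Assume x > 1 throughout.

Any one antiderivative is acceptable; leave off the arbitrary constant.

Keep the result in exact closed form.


Step 1. Decompose ∫((-2*x - 2)/(x**2 + 2*x - 3)) dx by partial fractions, (-2*x - 2)/(x**2 + 2*x - 3) = -1/(x + 3) - 1/(x - 1): now ∫(-1/(x - 1)) dx + ∫(-1/(x + 3)) dx.
Step 2. Evaluate the standard form [assuming x > 1]: now -log(x - 1) + ∫(-1/(x + 3)) dx.
Step 3. Evaluate the standard form [assuming x > -3]: now -log(x - 1) - log(x + 3).
Answer: -log(x - 1) - log(x + 3).


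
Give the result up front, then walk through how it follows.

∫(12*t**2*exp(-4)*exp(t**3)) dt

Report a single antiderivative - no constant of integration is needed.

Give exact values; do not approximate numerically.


The answer is 4*exp(t**3 - 4).
Step 1. Substitute u = t**3 - 4, turning ∫(12*t**2*exp(-4)*exp(t**3)) dt into ∫(4*exp(u)) du: now ∫(4*exp(u)) du.
Step 2. Evaluate the standard form: now 4*exp(u).
Step 3. Substitute back u = t**3 - 4: now 4*exp(t**3 - 4).
Answer: 4*exp(t**3 - 4).


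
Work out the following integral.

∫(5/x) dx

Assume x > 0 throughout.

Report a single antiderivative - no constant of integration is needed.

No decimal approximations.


Answer: 5*log(x).


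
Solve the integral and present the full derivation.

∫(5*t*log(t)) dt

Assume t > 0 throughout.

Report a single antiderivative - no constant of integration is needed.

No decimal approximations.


Step 1. Integrate ∫(5*t*log(t)) dt by parts with u = log(t), dv = (5*t) dt, so v = 5*t**2/2 [assuming t > 0]: now 5*t**2*log(t)/2 + ∫(-5*t/2) dt.
Step 2. Evaluate the standard form: now 5*t**2*log(t)/2 - 5*t**2/4.
Answer: 5*t**2*log(t)/2 - 5*t**2/4.


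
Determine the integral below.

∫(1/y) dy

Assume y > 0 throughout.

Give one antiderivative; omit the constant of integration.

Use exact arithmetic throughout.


Answer: log(y).


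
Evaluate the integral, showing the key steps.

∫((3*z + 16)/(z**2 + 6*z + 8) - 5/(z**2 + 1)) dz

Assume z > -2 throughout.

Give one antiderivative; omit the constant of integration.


Step 1. Rewrite: now ∫((3*z + 16)/(z**2 + 6*z + 8)) dz + ∫(-5/(z**2 + 1)) dz.
Step 2. Decompose ∫((3*z + 16)/(z**2 + 6*z + 8)) dz by partial fractions, (3*z + 16)/(z**2 + 6*z + 8) = -2/(z + 4) + 5/(z + 2): now ∫(5/(z + 2)) dz + ∫(-2/(z + 4)) dz + ∫(-5/(z**2 + 1)) dz.
Step 3. Evaluate the standard form [assuming z > -4]: now -2*log(z + 4) + ∫(5/(z + 2)) dz + ∫(-5/(z**2 + 1)) dz.
Step 4. Evaluate the standard form [assuming z > -2]: now 5*log(z + 2) - 2*log(z + 4) + ∫(-5/(z**2 + 1)) dz.
Step 5. Evaluate the standard form: now 5*log(z + 2) - 2*log(z + 4) - 5*atan(z).
Answer: 5*log(z + 2) - 2*log(z + 4) - 5*atan(z).


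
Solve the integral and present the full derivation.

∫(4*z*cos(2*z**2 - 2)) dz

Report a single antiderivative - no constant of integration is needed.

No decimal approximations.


Step 1. Substitute u = z**2 - 1, turning ∫(4*z*cos(2*z**2 - 2)) dz into ∫(2*cos(2*u)) du: now ∫(2*cos(2*u)) du.
Step 2. Evaluate the standard form: now sin(2*u).
Step 3. Substitute back u = z**2 - 1: now sin(2*z**2 - 2).
Answer: sin(2*z**2 - 2).


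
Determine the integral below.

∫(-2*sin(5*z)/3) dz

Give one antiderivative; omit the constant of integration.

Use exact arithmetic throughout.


Answer: 2*cos(5*z)/15.


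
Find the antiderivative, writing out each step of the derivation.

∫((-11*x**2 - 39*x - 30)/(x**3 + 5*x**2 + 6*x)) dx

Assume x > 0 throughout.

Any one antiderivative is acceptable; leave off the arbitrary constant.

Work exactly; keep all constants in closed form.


Step 1. Decompose ∫((-11*x**2 - 39*x - 30)/(x**3 + 5*x**2 + 6*x)) dx by partial fractions, (-11*x**2 - 39*x - 30)/(x**3 + 5*x**2 + 6*x) = -4/(x + 3) - 2/(x + 2) - 5/x: now ∫(-5/x) dx + ∫(-2/(x + 2)) dx + ∫(-4/(x + 3)) dx.
Step 2. Evaluate the standard form [assuming x > -3]: now -4*log(x + 3) + ∫(-5/x) dx + ∫(-2/(x + 2)) dx.
Step 3. Evaluate the standard form [assuming x > -2]: now -2*log(x + 2) - 4*log(x + 3) + ∫(-5/x) dx.
Step 4. Evaluate the standard form [assuming x > 0]: now -5*log(x) - 2*log(x + 2) - 4*log(x + 3).
Answer: -5*log(x) - 2*log(x + 2) - 4*log(x + 3).


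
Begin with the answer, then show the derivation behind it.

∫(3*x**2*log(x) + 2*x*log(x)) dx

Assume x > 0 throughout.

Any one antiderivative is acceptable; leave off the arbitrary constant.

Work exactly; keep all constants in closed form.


The answer is x**3*log(x) - x**3/3 + x**2*log(x) - x**2/2.
Step 1. Rewrite: now ∫(2*x*log(x)) dx + ∫(3*x**2*log(x)) dx.
Step 2. Integrate ∫(2*x*log(x)) dx by parts with u = log(x), dv = (2*x) dx, so v = x**2 [assuming x > 0]: now x**2*log(x) + ∫(-x) dx + ∫(3*x**2*log(x)) dx.
Step 3. Evaluate the standard form: now x**2*log(x) - x**2/2 + ∫(3*x**2*log(x)) dx.
Step 4. Integrate ∫(3*x**2*log(x)) dx by parts with u = log(x), dv = (3*x**2) dx, so v = x**3 [assuming x > 0]: now x**3*log(x) + x**2*log(x) - x**2/2 + ∫(-x**2) dx.
Step 5. Evaluate the standard form: now x**3*log(x) - x**3/3 + x**2*log(x) - x**2/2.
Answer: x**3*log(x) - x**3/3 + x**2*log(x) - x**2/2.


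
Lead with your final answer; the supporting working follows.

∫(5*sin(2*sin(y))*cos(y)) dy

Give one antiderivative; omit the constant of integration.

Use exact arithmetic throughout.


The answer is -5*cos(2*sin(y))/2.
Step 1. Substitute u = sin(y), turning ∫(5*sin(2*sin(y))*cos(y)) dy into ∫(5*sin(2*u)) du: now ∫(5*sin(2*u)) du.
Step 2. Evaluate the standard form: now -5*cos(2*u)/2.
Step 3. Substitute back u = sin(y): now -5*cos(2*sin(y))/2.
Answer: -5*cos(2*sin(y))/2.


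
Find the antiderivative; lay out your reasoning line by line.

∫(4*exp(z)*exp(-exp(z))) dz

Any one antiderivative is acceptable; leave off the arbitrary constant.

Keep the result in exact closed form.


Step 1. Substitute u = exp(z), turning ∫(4*exp(z)*exp(-exp(z))) dz into ∫(4*exp(-u)) du: now ∫(4*exp(-u)) du.
Step 2. Evaluate the standard form: now -4*exp(-u).
Step 3. Substitute back u = exp(z): now -4*exp(-exp(z)).
Answer: -4*exp(-exp(z)).


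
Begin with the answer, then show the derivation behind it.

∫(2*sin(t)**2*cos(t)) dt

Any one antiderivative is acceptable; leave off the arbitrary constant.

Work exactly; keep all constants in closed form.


The answer is 2*sin(t)**3/3.
Step 1. Substitute u = sin(t), turning ∫(2*sin(t)**2*cos(t)) dt into ∫(2*u**2) du: now ∫(2*u**2) du.
Step 2. Evaluate the standard form: now 2*u**3/3.
Step 3. Substitute back u = sin(t): now 2*sin(t)**3/3.
Answer: 2*sin(t)**3/3.


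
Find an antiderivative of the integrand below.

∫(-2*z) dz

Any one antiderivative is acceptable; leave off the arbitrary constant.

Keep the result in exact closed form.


Answer: -z**2.


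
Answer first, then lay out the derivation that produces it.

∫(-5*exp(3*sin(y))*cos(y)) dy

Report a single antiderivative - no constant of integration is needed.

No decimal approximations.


The answer is -5*exp(3*sin(y))/3.
Step 1. Substitute u = sin(y), turning ∫(-5*exp(3*sin(y))*cos(y)) dy into ∫(-5*exp(3*u)) du: now ∫(-5*exp(3*u)) du.
Step 2. Evaluate the standard form: now -5*exp(3*u)/3.
Step 3. Substitute back u = sin(y): now -5*exp(3*sin(y))/3.
Answer: -5*exp(3*sin(y))/3.


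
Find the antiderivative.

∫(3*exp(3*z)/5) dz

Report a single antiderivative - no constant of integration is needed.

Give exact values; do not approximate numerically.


Answer: exp(3*z)/5.


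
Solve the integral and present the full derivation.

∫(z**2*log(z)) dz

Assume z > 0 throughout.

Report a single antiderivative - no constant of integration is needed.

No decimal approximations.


Step 1. Integrate ∫(z**2*log(z)) dz by parts with u = log(z), dv = (z**2) dz, so v = z**3/3 [assuming z > 0]: now z**3*log(z)/3 + ∫(-z**2/3) dz.
Step 2. Evaluate the standard form: now z**3*log(z)/3 - z**3/9.
Answer: z**3*log(z)/3 - z**3/9.


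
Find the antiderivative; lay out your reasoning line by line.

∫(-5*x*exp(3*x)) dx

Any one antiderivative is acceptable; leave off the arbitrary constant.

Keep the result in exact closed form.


Step 1. Integrate ∫(-5*x*exp(3*x)) dx by parts with u = x, dv = (-5*exp(3*x)) dx, so v = -5*exp(3*x)/3: now -5*x*exp(3*x)/3 + ∫(5*exp(3*x)/3) dx.
Step 2. Evaluate the standard form: now -5*x*exp(3*x)/3 + 5*exp(3*x)/9.
Answer: -5*x*exp(3*x)/3 + 5*exp(3*x)/9.


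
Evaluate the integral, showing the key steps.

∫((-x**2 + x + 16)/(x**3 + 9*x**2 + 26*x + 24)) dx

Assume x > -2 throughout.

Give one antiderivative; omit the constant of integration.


Step 1. Decompose ∫((-x**2 + x + 16)/(x**3 + 9*x**2 + 26*x + 24)) dx by partial fractions, (-x**2 + x + 16)/(x**3 + 9*x**2 + 26*x + 24) = -2/(x + 4) - 4/(x + 3) + 5/(x + 2): now ∫(5/(x + 2)) dx + ∫(-4/(x + 3)) dx + ∫(-2/(x + 4)) dx.
Step 2. Evaluate the standard form [assuming x > -3]: now -4*log(x + 3) + ∫(5/(x + 2)) dx + ∫(-2/(x + 4)) dx.
Step 3. Evaluate the standard form [assuming x > -2]: now 5*log(x + 2) - 4*log(x + 3) + ∫(-2/(x + 4)) dx.
Step 4. Evaluate the standard form [assuming x > -4]: now 5*log(x + 2) - 4*log(x + 3) - 2*log(x + 4).
Answer: 5*log(x + 2) - 4*log(x + 3) - 2*log(x + 4).


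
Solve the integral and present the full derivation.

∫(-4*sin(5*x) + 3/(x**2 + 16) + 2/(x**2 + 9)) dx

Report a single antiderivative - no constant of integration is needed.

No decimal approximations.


Step 1. Rewrite: now ∫(2/(x**2 + 9)) dx + ∫(3/(x**2 + 16)) dx + ∫(-4*sin(5*x)) dx.
Step 2. Evaluate the standard form: now 4*cos(5*x)/5 + ∫(2/(x**2 + 9)) dx + ∫(3/(x**2 + 16)) dx.
Step 3. Evaluate the standard form: now 4*cos(5*x)/5 + 2*atan(x/3)/3 + ∫(3/(x**2 + 16)) dx.
Step 4. Evaluate the standard form: now 4*cos(5*x)/5 + 3*atan(x/4)/4 + 2*atan(x/3)/3.
Answer: 4*cos(5*x)/5 + 3*atan(x/4)/4 + 2*atan(x/3)/3.


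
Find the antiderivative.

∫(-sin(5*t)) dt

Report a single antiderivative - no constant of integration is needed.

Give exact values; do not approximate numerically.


Answer: cos(5*t)/5.


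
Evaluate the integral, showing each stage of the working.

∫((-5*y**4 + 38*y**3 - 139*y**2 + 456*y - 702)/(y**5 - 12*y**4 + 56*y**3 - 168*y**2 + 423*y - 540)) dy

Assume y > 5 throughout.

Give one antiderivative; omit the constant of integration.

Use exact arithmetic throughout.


Step 1. Decompose ∫((-5*y**4 + 38*y**3 - 139*y**2 + 456*y - 702)/(y**5 - 12*y**4 + 56*y**3 - 168*y**2 + 423*y - 540)) dy by partial fractions, (-5*y**4 + 38*y**3 - 139*y**2 + 456*y - 702)/(y**5 - 12*y**4 + 56*y**3 - 168*y**2 + 423*y - 540) = 3/(y**2 + 9) + 1/(y - 3) - 2/(y - 4) - 4/(y - 5): now ∫(-4/(y - 5)) dy + ∫(-2/(y - 4)) dy + ∫(1/(y - 3)) dy + ∫(3/(y**2 + 9)) dy.
Step 2. Evaluate the standard form [assuming y > 4]: now -2*log(y - 4) + ∫(-4/(y - 5)) dy + ∫(1/(y - 3)) dy + ∫(3/(y**2 + 9)) dy.
Step 3. Evaluate the standard form [assuming y > 5]: now -4*log(y - 5) - 2*log(y - 4) + ∫(1/(y - 3)) dy + ∫(3/(y**2 + 9)) dy.
Step 4. Evaluate the standard form [assuming y > 3]: now -4*log(y - 5) - 2*log(y - 4) + log(y - 3) + ∫(3/(y**2 + 9)) dy.
Step 5. Evaluate the standard form: now -4*log(y - 5) - 2*log(y - 4) + log(y - 3) + atan(y/3).
Answer: -4*log(y - 5) - 2*log(y - 4) + log(y - 3) + atan(y/3).


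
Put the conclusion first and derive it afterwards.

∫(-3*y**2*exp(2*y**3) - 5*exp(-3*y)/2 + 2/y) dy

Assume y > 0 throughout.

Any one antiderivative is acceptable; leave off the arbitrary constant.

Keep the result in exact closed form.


The answer is -exp(2*y**3)/2 + 2*log(y) + 5*exp(-3*y)/6.
Step 1. Rewrite: now ∫(2/y) dy + ∫(-3*y**2*exp(2*y**3)) dy + ∫(-5*exp(-3*y)/2) dy.
Step 2. Substitute u = y**3, turning ∫(-3*y**2*exp(2*y**3)) dy into ∫(-exp(2*u)) du: now ∫(2/y) dy + ∫(-exp(2*u)) du + ∫(-5*exp(-3*y)/2) dy.
Step 3. Evaluate the standard form: now -exp(2*u)/2 + ∫(2/y) dy + ∫(-5*exp(-3*y)/2) dy.
Step 4. Substitute back u = y**3: now -exp(2*y**3)/2 + ∫(2/y) dy + ∫(-5*exp(-3*y)/2) dy.
Step 5. Evaluate the standard form [assuming y > 0]: now -exp(2*y**3)/2 + 2*log(y) + ∫(-5*exp(-3*y)/2) dy.
Step 6. Evaluate the standard form: now -exp(2*y**3)/2 + 2*log(y) + 5*exp(-3*y)/6.
Answer: -exp(2*y**3)/2 + 2*log(y) + 5*exp(-3*y)/6.


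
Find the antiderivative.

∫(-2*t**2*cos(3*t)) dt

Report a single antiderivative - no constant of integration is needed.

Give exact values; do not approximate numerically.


Answer: -2*t**2*sin(3*t)/3 - 4*t*cos(3*t)/9 + 4*sin(3*t)/27.


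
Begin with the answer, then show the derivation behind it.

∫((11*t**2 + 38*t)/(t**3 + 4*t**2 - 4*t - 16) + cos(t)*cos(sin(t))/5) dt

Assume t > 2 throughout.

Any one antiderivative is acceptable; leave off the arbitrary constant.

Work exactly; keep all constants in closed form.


The answer is 5*log(t - 2) + 4*log(t + 2) + 2*log(t + 4) + sin(sin(t))/5.
Step 1. Rewrite: now ∫((11*t**2 + 38*t)/(t**3 + 4*t**2 - 4*t - 16)) dt + ∫(cos(t)*cos(sin(t))/5) dt.
Step 2. Decompose ∫((11*t**2 + 38*t)/(t**3 + 4*t**2 - 4*t - 16)) dt by partial fractions, (11*t**2 + 38*t)/(t**3 + 4*t**2 - 4*t - 16) = 2/(t + 4) + 4/(t + 2) + 5/(t - 2): now ∫(cos(t)*cos(sin(t))/5) dt + ∫(5/(t - 2)) dt + ∫(4/(t + 2)) dt + ∫(2/(t + 4)) dt.
Step 3. Evaluate the standard form [assuming t > -4]: now 2*log(t + 4) + ∫(cos(t)*cos(sin(t))/5) dt + ∫(5/(t - 2)) dt + ∫(4/(t + 2)) dt.
Step 4. Evaluate the standard form [assuming t > -2]: now 4*log(t + 2) + 2*log(t + 4) + ∫(cos(t)*cos(sin(t))/5) dt + ∫(5/(t - 2)) dt.
Step 5. Evaluate the standard form [assuming t > 2]: now 5*log(t - 2) + 4*log(t + 2) + 2*log(t + 4) + ∫(cos(t)*cos(sin(t))/5) dt.
Step 6. Substitute u = sin(t), turning ∫(cos(t)*cos(sin(t))/5) dt into ∫(cos(u)/5) du: now 5*log(t - 2) + 4*log(t + 2) + 2*log(t + 4) + ∫(cos(u)/5) du.
Step 7. Evaluate the standard form: now 5*log(t - 2) + 4*log(t + 2) + 2*log(t + 4) + sin(u)/5.
Step 8. Substitute back u = sin(t): now 5*log(t - 2) + 4*log(t + 2) + 2*log(t + 4) + sin(sin(t))/5.
Answer: 5*log(t - 2) + 4*log(t + 2) + 2*log(t + 4) + sin(sin(t))/5.


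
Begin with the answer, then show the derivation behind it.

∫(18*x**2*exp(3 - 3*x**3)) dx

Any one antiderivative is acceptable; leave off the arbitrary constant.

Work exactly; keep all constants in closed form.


The answer is -2*exp(3 - 3*x**3).
Step 1. Substitute u = x**3 - 1, turning ∫(18*x**2*exp(3 - 3*x**3)) dx into ∫(6*exp(-3*u)) du: now ∫(6*exp(-3*u)) du.
Step 2. Evaluate the standard form: now -2*exp(-3*u).
Step 3. Substitute back u = x**3 - 1: now -2*exp(3 - 3*x**3).
Answer: -2*exp(3 - 3*x**3).


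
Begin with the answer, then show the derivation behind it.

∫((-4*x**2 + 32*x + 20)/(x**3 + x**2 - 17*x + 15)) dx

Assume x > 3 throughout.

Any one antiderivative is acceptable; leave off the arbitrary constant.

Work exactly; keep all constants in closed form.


The answer is 5*log(x - 3) - 4*log(x - 1) - 5*log(x + 5).
Step 1. Decompose ∫((-4*x**2 + 32*x + 20)/(x**3 + x**2 - 17*x + 15)) dx by partial fractions, (-4*x**2 + 32*x + 20)/(x**3 + x**2 - 17*x + 15) = -5/(x + 5) - 4/(x - 1) + 5/(x - 3): now ∫(5/(x - 3)) dx + ∫(-4/(x - 1)) dx + ∫(-5/(x + 5)) dx.
Step 2. Evaluate the standard form [assuming x > 3]: now 5*log(x - 3) + ∫(-4/(x - 1)) dx + ∫(-5/(x + 5)) dx.
Step 3. Evaluate the standard form [assuming x > -5]: now 5*log(x - 3) - 5*log(x + 5) + ∫(-4/(x - 1)) dx.
Step 4. Evaluate the standard form [assuming x > 1]: now 5*log(x - 3) - 4*log(x - 1) - 5*log(x + 5).
Answer: 5*log(x - 3) - 4*log(x - 1) - 5*log(x + 5).


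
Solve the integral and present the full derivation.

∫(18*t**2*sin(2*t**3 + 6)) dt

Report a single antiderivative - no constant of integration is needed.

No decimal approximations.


Step 1. Substitute u = t**3 + 3, turning ∫(18*t**2*sin(2*t**3 + 6)) dt into ∫(6*sin(2*u)) du: now ∫(6*sin(2*u)) du.
Step 2. Evaluate the standard form: now -3*cos(2*u).
Step 3. Substitute back u = t**3 + 3: now -3*cos(2*t**3 + 6).
Answer: -3*cos(2*t**3 + 6).


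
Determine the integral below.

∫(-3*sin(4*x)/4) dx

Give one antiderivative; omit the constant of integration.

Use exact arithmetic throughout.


Answer: 3*cos(4*x)/16.


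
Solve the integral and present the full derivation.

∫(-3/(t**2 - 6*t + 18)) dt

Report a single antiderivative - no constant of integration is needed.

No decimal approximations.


Step 1. Substitute u = t - 3, turning ∫(-3/(t**2 - 6*t + 18)) dt into ∫(-3/(u**2 + 9)) du: now ∫(-3/(u**2 + 9)) du.
Step 2. Evaluate the standard form: now -atan(u/3).
Step 3. Substitute back u = t - 3: now -atan(t/3 - 1).
Answer: -atan(t/3 - 1).


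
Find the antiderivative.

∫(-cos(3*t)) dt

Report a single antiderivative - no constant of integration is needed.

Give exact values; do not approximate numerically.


Answer: -sin(3*t)/3.


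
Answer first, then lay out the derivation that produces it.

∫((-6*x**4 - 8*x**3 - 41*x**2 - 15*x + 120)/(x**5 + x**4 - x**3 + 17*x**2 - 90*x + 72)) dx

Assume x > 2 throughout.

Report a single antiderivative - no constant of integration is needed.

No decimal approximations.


The answer is -3*log(x - 2) - log(x - 1) - 2*log(x + 4) - atan(x/3).
Step 1. Decompose ∫((-6*x**4 - 8*x**3 - 41*x**2 - 15*x + 120)/(x**5 + x**4 - x**3 + 17*x**2 - 90*x + 72)) dx by partial fractions, (-6*x**4 - 8*x**3 - 41*x**2 - 15*x + 120)/(x**5 + x**4 - x**3 + 17*x**2 - 90*x + 72) = -3/(x**2 + 9) - 2/(x + 4) - 1/(x - 1) - 3/(x - 2): now ∫(-3/(x - 2)) dx + ∫(-1/(x - 1)) dx + ∫(-2/(x + 4)) dx + ∫(-3/(x**2 + 9)) dx.
Step 2. Evaluate the standard form [assuming x > -4]: now -2*log(x + 4) + ∫(-3/(x - 2)) dx + ∫(-1/(x - 1)) dx + ∫(-3/(x**2 + 9)) dx.
Step 3. Evaluate the standard form [assuming x > 1]: now -log(x - 1) - 2*log(x + 4) + ∫(-3/(x - 2)) dx + ∫(-3/(x**2 + 9)) dx.
Step 4. Evaluate the standard form [assuming x > 2]: now -3*log(x - 2) - log(x - 1) - 2*log(x + 4) + ∫(-3/(x**2 + 9)) dx.
Step 5. Evaluate the standard form: now -3*log(x - 2) - log(x - 1) - 2*log(x + 4) - atan(x/3).
Answer: -3*log(x - 2) - log(x - 1) - 2*log(x + 4) - atan(x/3).


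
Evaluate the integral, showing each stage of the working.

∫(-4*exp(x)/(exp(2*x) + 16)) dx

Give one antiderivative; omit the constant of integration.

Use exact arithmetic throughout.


Step 1. Substitute u = exp(x), turning ∫(-4*exp(x)/(exp(2*x) + 16)) dx into ∫(-4/(u**2 + 16)) du: now ∫(-4/(u**2 + 16)) du.
Step 2. Evaluate the standard form: now -atan(u/4).
Step 3. Substitute back u = exp(x): now -atan(exp(x)/4).
Answer: -atan(exp(x)/4).


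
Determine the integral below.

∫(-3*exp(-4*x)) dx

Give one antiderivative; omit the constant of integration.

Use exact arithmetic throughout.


Answer: 3*exp(-4*x)/4.


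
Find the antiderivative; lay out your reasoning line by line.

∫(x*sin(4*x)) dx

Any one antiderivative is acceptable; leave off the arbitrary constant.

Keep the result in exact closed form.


Step 1. Integrate ∫(x*sin(4*x)) dx by parts with u = x, dv = (sin(4*x)) dx, so v = -cos(4*x)/4: now -x*cos(4*x)/4 + ∫(cos(4*x)/4) dx.
Step 2. Evaluate the standard form: now -x*cos(4*x)/4 + sin(4*x)/16.
Answer: -x*cos(4*x)/4 + sin(4*x)/16.


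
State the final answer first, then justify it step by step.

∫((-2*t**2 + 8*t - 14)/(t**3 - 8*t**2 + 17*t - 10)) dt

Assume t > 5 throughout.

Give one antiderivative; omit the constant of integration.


The answer is -2*log(t - 5) + 2*log(t - 2) - 2*log(t - 1).
Step 1. Decompose ∫((-2*t**2 + 8*t - 14)/(t**3 - 8*t**2 + 17*t - 10)) dt by partial fractions, (-2*t**2 + 8*t - 14)/(t**3 - 8*t**2 + 17*t - 10) = -2/(t - 1) + 2/(t - 2) - 2/(t - 5): now ∫(-2/(t - 5)) dt + ∫(2/(t - 2)) dt + ∫(-2/(t - 1)) dt.
Step 2. Evaluate the standard form [assuming t > 5]: now -2*log(t - 5) + ∫(2/(t - 2)) dt + ∫(-2/(t - 1)) dt.
Step 3. Evaluate the standard form [assuming t > 1]: now -2*log(t - 5) - 2*log(t - 1) + ∫(2/(t - 2)) dt.
Step 4. Evaluate the standard form [assuming t > 2]: now -2*log(t - 5) + 2*log(t - 2) - 2*log(t - 1).
Answer: -2*log(t - 5) + 2*log(t - 2) - 2*log(t - 1).


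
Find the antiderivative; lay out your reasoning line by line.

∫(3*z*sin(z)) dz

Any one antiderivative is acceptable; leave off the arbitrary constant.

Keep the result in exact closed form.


Step 1. Integrate ∫(3*z*sin(z)) dz by parts with u = z, dv = (3*sin(z)) dz, so v = -3*cos(z): now -3*z*cos(z) + ∫(3*cos(z)) dz.
Step 2. Evaluate the standard form: now -3*z*cos(z) + 3*sin(z).
Answer: -3*z*cos(z) + 3*sin(z).


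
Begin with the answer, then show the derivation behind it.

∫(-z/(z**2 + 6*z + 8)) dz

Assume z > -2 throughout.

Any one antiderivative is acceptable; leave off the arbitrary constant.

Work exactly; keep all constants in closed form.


The answer is log(z + 2) - 2*log(z + 4).
Step 1. Decompose ∫(-z/(z**2 + 6*z + 8)) dz by partial fractions, -z/(z**2 + 6*z + 8) = -2/(z + 4) + 1/(z + 2): now ∫(1/(z + 2)) dz + ∫(-2/(z + 4)) dz.
Step 2. Evaluate the standard form [assuming z > -4]: now -2*log(z + 4) + ∫(1/(z + 2)) dz.
Step 3. Evaluate the standard form [assuming z > -2]: now log(z + 2) - 2*log(z + 4).
Answer: log(z + 2) - 2*log(z + 4).


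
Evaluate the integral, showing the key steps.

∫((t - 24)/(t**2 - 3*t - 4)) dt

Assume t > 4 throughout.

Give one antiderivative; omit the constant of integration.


Step 1. Decompose ∫((t - 24)/(t**2 - 3*t - 4)) dt by partial fractions, (t - 24)/(t**2 - 3*t - 4) = 5/(t + 1) - 4/(t - 4): now ∫(-4/(t - 4)) dt + ∫(5/(t + 1)) dt.
Step 2. Evaluate the standard form [assuming t > -1]: now 5*log(t + 1) + ∫(-4/(t - 4)) dt.
Step 3. Evaluate the standard form [assuming t > 4]: now -4*log(t - 4) + 5*log(t + 1).
Answer: -4*log(t - 4) + 5*log(t + 1).


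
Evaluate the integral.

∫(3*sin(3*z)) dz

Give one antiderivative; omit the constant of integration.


Answer: -cos(3*z).


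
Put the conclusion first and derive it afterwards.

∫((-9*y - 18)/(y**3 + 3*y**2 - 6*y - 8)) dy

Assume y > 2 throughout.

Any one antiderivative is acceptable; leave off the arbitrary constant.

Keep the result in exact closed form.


The answer is -2*log(y - 2) + log(y + 1) + log(y + 4).
Step 1. Decompose ∫((-9*y - 18)/(y**3 + 3*y**2 - 6*y - 8)) dy by partial fractions, (-9*y - 18)/(y**3 + 3*y**2 - 6*y - 8) = 1/(y + 4) + 1/(y + 1) - 2/(y - 2): now ∫(-2/(y - 2)) dy + ∫(1/(y + 1)) dy + ∫(1/(y + 4)) dy.
Step 2. Evaluate the standard form [assuming y > -1]: now log(y + 1) + ∫(-2/(y - 2)) dy + ∫(1/(y + 4)) dy.
Step 3. Evaluate the standard form [assuming y > -4]: now log(y + 1) + log(y + 4) + ∫(-2/(y - 2)) dy.
Step 4. Evaluate the standard form [assuming y > 2]: now -2*log(y - 2) + log(y + 1) + log(y + 4).
Answer: -2*log(y - 2) + log(y + 1) + log(y + 4).


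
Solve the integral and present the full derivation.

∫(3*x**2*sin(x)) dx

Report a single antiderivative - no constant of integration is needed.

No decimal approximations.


Step 1. Integrate ∫(3*x**2*sin(x)) dx by parts with u = x**2, dv = (3*sin(x)) dx, so v = -3*cos(x): now -3*x**2*cos(x) + ∫(6*x*cos(x)) dx.
Step 2. Integrate ∫(6*x*cos(x)) dx by parts with u = x, dv = (6*cos(x)) dx, so v = 6*sin(x): now -3*x**2*cos(x) + 6*x*sin(x) + ∫(-6*sin(x)) dx.
Step 3. Evaluate the standard form: now -3*x**2*cos(x) + 6*x*sin(x) + 6*cos(x).
Answer: -3*x**2*cos(x) + 6*x*sin(x) + 6*cos(x).


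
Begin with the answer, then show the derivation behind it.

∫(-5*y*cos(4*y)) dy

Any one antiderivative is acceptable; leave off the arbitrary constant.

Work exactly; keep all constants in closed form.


The answer is -5*y*sin(4*y)/4 - 5*cos(4*y)/16.
Step 1. Integrate ∫(-5*y*cos(4*y)) dy by parts with u = y, dv = (-5*cos(4*y)) dy, so v = -5*sin(4*y)/4: now -5*y*sin(4*y)/4 + ∫(5*sin(4*y)/4) dy.
Step 2. Evaluate the standard form: now -5*y*sin(4*y)/4 - 5*cos(4*y)/16.
Answer: -5*y*sin(4*y)/4 - 5*cos(4*y)/16.


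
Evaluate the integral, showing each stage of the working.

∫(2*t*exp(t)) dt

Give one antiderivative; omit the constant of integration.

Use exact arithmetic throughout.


Step 1. Integrate ∫(2*t*exp(t)) dt by parts with u = t, dv = (2*exp(t)) dt, so v = 2*exp(t): now 2*t*exp(t) + ∫(-2*exp(t)) dt.
Step 2. Evaluate the standard form: now 2*t*exp(t) - 2*exp(t).
Answer: 2*t*exp(t) - 2*exp(t).


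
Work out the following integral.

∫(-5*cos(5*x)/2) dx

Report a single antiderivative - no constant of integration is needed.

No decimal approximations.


Answer: -sin(5*x)/2.


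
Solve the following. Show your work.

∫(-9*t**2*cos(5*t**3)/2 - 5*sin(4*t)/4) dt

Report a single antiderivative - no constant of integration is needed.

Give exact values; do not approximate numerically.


Step 1. Rewrite: now ∫(-9*t**2*cos(5*t**3)/2) dt + ∫(-5*sin(4*t)/4) dt.
Step 2. Substitute u = t**3, turning ∫(-9*t**2*cos(5*t**3)/2) dt into ∫(-3*cos(5*u)/2) du: now ∫(-5*sin(4*t)/4) dt + ∫(-3*cos(5*u)/2) du.
Step 3. Evaluate the standard form: now -3*sin(5*u)/10 + ∫(-5*sin(4*t)/4) dt.
Step 4. Substitute back u = t**3: now -3*sin(5*t**3)/10 + ∫(-5*sin(4*t)/4) dt.
Step 5. Evaluate the standard form: now -3*sin(5*t**3)/10 + 5*cos(4*t)/16.
Answer: -3*sin(5*t**3)/10 + 5*cos(4*t)/16.


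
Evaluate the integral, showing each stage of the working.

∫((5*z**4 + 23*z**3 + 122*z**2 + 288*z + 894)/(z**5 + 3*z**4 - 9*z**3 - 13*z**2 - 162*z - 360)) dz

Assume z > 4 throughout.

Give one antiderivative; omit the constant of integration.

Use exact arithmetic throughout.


Step 1. Decompose ∫((5*z**4 + 23*z**3 + 122*z**2 + 288*z + 894)/(z**5 + 3*z**4 - 9*z**3 - 13*z**2 - 162*z - 360)) dz by partial fractions, (5*z**4 + 23*z**3 + 122*z**2 + 288*z + 894)/(z**5 + 3*z**4 - 9*z**3 - 13*z**2 - 162*z - 360) = -3/(z**2 + 9) + 3/(z + 5) - 3/(z + 2) + 5/(z - 4): now ∫(5/(z - 4)) dz + ∫(-3/(z + 2)) dz + ∫(3/(z + 5)) dz + ∫(-3/(z**2 + 9)) dz.
Step 2. Evaluate the standard form [assuming z > 4]: now 5*log(z - 4) + ∫(-3/(z + 2)) dz + ∫(3/(z + 5)) dz + ∫(-3/(z**2 + 9)) dz.
Step 3. Evaluate the standard form [assuming z > -2]: now 5*log(z - 4) - 3*log(z + 2) + ∫(3/(z + 5)) dz + ∫(-3/(z**2 + 9)) dz.
Step 4. Evaluate the standard form [assuming z > -5]: now 5*log(z - 4) - 3*log(z + 2) + 3*log(z + 5) + ∫(-3/(z**2 + 9)) dz.
Step 5. Evaluate the standard form: now 5*log(z - 4) - 3*log(z + 2) + 3*log(z + 5) - atan(z/3).
Answer: 5*log(z - 4) - 3*log(z + 2) + 3*log(z + 5) - atan(z/3).


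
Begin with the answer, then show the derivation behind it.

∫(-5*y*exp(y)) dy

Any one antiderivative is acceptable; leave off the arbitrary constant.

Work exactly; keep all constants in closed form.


The answer is -5*y*exp(y) + 5*exp(y).
Step 1. Integrate ∫(-5*y*exp(y)) dy by parts with u = y, dv = (-5*exp(y)) dy, so v = -5*exp(y): now -5*y*exp(y) + ∫(5*exp(y)) dy.
Step 2. Evaluate the standard form: now -5*y*exp(y) + 5*exp(y).
Answer: -5*y*exp(y) + 5*exp(y).


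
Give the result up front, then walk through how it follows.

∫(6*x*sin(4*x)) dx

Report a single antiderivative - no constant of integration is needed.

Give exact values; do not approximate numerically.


The answer is -3*x*cos(4*x)/2 + 3*sin(4*x)/8.
Step 1. Integrate ∫(6*x*sin(4*x)) dx by parts with u = x, dv = (6*sin(4*x)) dx, so v = -3*cos(4*x)/2: now -3*x*cos(4*x)/2 + ∫(3*cos(4*x)/2) dx.
Step 2. Evaluate the standard form: now -3*x*cos(4*x)/2 + 3*sin(4*x)/8.
Answer: -3*x*cos(4*x)/2 + 3*sin(4*x)/8.


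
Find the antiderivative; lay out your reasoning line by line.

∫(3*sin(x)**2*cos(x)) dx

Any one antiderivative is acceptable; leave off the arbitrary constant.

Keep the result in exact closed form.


Step 1. Substitute u = sin(x), turning ∫(3*sin(x)**2*cos(x)) dx into ∫(3*u**2) du: now ∫(3*u**2) du.
Step 2. Evaluate the standard form: now u**3.
Step 3. Substitute back u = sin(x): now sin(x)**3.
Answer: sin(x)**3.


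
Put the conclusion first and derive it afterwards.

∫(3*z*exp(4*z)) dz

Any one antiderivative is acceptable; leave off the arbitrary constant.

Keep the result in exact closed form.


The answer is 3*z*exp(4*z)/4 - 3*exp(4*z)/16.
Step 1. Integrate ∫(3*z*exp(4*z)) dz by parts with u = z, dv = (3*exp(4*z)) dz, so v = 3*exp(4*z)/4: now 3*z*exp(4*z)/4 + ∫(-3*exp(4*z)/4) dz.
Step 2. Evaluate the standard form: now 3*z*exp(4*z)/4 - 3*exp(4*z)/16.
Answer: 3*z*exp(4*z)/4 - 3*exp(4*z)/16.


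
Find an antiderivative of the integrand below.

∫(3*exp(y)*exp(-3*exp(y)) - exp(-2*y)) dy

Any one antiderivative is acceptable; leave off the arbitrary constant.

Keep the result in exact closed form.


Answer: -exp(-3*exp(y)) + exp(-2*y)/2.


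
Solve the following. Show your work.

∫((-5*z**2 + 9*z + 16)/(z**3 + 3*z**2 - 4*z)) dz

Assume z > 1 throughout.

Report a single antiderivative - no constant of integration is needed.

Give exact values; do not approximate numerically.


Step 1. Decompose ∫((-5*z**2 + 9*z + 16)/(z**3 + 3*z**2 - 4*z)) dz by partial fractions, (-5*z**2 + 9*z + 16)/(z**3 + 3*z**2 - 4*z) = -5/(z + 4) + 4/(z - 1) - 4/z: now ∫(-4/z) dz + ∫(4/(z - 1)) dz + ∫(-5/(z + 4)) dz.
Step 2. Evaluate the standard form [assuming z > 0]: now -4*log(z) + ∫(4/(z - 1)) dz + ∫(-5/(z + 4)) dz.
Step 3. Evaluate the standard form [assuming z > -4]: now -4*log(z) - 5*log(z + 4) + ∫(4/(z - 1)) dz.
Step 4. Evaluate the standard form [assuming z > 1]: now -4*log(z) + 4*log(z - 1) - 5*log(z + 4).
Answer: -4*log(z) + 4*log(z - 1) - 5*log(z + 4).


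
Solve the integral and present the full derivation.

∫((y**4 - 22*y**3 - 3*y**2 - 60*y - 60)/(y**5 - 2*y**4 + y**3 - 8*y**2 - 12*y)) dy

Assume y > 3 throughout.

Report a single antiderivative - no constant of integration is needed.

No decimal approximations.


Step 1. Decompose ∫((y**4 - 22*y**3 - 3*y**2 - 60*y - 60)/(y**5 - 2*y**4 + y**3 - 8*y**2 - 12*y)) dy by partial fractions, (y**4 - 22*y**3 - 3*y**2 - 60*y - 60)/(y**5 - 2*y**4 + y**3 - 8*y**2 - 12*y) = -4/(y**2 + 4) + 1/(y + 1) - 5/(y - 3) + 5/y: now ∫(5/y) dy + ∫(-5/(y - 3)) dy + ∫(1/(y + 1)) dy + ∫(-4/(y**2 + 4)) dy.
Step 2. Evaluate the standard form [assuming y > 3]: now -5*log(y - 3) + ∫(5/y) dy + ∫(1/(y + 1)) dy + ∫(-4/(y**2 + 4)) dy.
Step 3. Evaluate the standard form [assuming y > 0]: now 5*log(y) - 5*log(y - 3) + ∫(1/(y + 1)) dy + ∫(-4/(y**2 + 4)) dy.
Step 4. Evaluate the standard form [assuming y > -1]: now 5*log(y) - 5*log(y - 3) + log(y + 1) + ∫(-4/(y**2 + 4)) dy.
Step 5. Evaluate the standard form: now 5*log(y) - 5*log(y - 3) + log(y + 1) - 2*atan(y/2).
Answer: 5*log(y) - 5*log(y - 3) + log(y + 1) - 2*atan(y/2).
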